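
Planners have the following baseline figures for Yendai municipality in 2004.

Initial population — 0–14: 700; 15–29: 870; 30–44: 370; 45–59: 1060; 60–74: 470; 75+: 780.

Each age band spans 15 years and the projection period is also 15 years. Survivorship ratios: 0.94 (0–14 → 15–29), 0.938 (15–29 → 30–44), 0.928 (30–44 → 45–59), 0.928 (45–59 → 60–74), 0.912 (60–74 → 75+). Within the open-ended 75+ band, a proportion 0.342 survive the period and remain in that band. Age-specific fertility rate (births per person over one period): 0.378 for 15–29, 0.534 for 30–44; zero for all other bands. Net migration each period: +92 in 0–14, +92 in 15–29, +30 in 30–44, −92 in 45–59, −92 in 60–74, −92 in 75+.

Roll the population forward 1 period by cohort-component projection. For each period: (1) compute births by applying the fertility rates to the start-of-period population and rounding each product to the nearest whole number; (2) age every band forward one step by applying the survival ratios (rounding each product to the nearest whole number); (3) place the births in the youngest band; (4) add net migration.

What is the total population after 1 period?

3962

[period 1]
Births: 870 * 0.378 = 329  |  370 * 0.534 = 198 → total 527
15–29: 700 * 0.94 = 658
30–44: 870 * 0.938 = 816
45–59: 370 * 0.928 = 343
60–74: 1060 * 0.928 = 984
75+: 470 * 0.912 + 780 * 0.342 = 429 + 267 = 696
Net migration: 0–14 + 92 → 619; 15–29 + 92 → 750; 30–44 + 30 → 846; 45–59 − 92 → 251; 60–74 − 92 → 892; 75+ − 92 → 604
End of period: [619, 750, 846, 251, 892, 604]
Total after period 1: 619 + 750 + 846 + 251 + 892 + 604 = 3962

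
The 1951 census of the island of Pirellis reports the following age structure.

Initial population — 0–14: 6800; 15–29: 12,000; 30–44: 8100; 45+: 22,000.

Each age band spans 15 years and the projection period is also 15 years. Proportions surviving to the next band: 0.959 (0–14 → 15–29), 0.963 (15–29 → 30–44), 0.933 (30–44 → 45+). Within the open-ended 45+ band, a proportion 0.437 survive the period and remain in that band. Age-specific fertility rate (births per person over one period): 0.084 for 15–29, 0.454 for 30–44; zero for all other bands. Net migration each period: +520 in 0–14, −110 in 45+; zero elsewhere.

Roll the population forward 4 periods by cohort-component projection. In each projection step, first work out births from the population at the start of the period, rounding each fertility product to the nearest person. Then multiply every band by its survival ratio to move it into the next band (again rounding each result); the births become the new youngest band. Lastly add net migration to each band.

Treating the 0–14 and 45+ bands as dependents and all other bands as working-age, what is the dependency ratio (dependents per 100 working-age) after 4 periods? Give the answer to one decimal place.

After projecting period 1:
Births: 12000 × 0.084 = 1008 ; 8100 × 0.454 = 3677 — total 4685
15–29: 6800 × 0.959 = 6521
30–44: 12000 × 0.963 = 11556
45+: 8100 × 0.933 + 22000 × 0.437 = 7557 + 9614 = 17171
Net migration: 0–14 + 520 → 5205; 45+ − 110 → 17061
Population now: 0–14=5205, 15–29=6521, 30–44=11556, 45+=17061
After projecting period 2:
Births: 6521 × 0.084 = 548 ; 11556 × 0.454 = 5246 — total 5794
15–29: 5205 × 0.959 = 4992
30–44: 6521 × 0.963 = 6280
45+: 11556 × 0.933 + 17061 × 0.437 = 10782 + 7456 = 18238
Net migration: 0–14 + 520 → 6314; 45+ − 110 → 18128
Population now: 0–14=6314, 15–29=4992, 30–44=6280, 45+=18128
After projecting period 3:
Births: 4992 × 0.084 = 419 ; 6280 × 0.454 = 2851 — total 3270
15–29: 6314 × 0.959 = 6055
30–44: 4992 × 0.963 = 4807
45+: 6280 × 0.933 + 18128 × 0.437 = 5859 + 7922 = 13781
Net migration: 0–14 + 520 → 3790; 45+ − 110 → 13671
Population now: 0–14=3790, 15–29=6055, 30–44=4807, 45+=13671
After projecting period 4:
Births: 6055 × 0.084 = 509 ; 4807 × 0.454 = 2182 — total 2691
15–29: 3790 × 0.959 = 3635
30–44: 6055 × 0.963 = 5831
45+: 4807 × 0.933 + 13671 × 0.437 = 4485 + 5974 = 10459
Net migration: 0–14 + 520 → 3211; 45+ − 110 → 10349
Population now: 0–14=3211, 15–29=3635, 30–44=5831, 45+=10349
Dependents (band 0–14 + band 45+) = 3211 + 10349 = 13560; working-age = 9466; ratio = 13560/9466 × 100 = 143.2

143.2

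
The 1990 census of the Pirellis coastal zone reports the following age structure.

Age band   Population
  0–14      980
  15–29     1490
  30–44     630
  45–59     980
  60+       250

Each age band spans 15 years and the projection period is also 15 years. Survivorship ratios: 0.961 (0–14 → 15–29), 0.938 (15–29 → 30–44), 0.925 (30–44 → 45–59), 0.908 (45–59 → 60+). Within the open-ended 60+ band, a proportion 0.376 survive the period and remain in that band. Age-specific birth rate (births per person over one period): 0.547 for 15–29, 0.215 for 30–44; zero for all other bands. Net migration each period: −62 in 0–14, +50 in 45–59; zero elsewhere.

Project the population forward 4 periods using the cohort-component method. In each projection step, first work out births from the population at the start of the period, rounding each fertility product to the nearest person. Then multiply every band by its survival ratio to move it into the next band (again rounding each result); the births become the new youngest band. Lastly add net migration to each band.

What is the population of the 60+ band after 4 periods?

1380

After projecting period 1:
Births: 1490 × 0.547 = 815 ; 630 × 0.215 = 135 → 950
15–29: 980 × 0.961 = 942
30–44: 1490 × 0.938 = 1398
45–59: 630 × 0.925 = 583
60+: 980 × 0.908 + 250 × 0.376 = 890 + 94 = 984
Net migration: 0–14 − 62 → 888; 45–59 + 50 → 633
Giving 888 / 942 / 1398 / 633 / 984.
After projecting period 2:
Births: 942 × 0.547 = 515 ; 1398 × 0.215 = 301 → 816
15–29: 888 × 0.961 = 853
30–44: 942 × 0.938 = 884
45–59: 1398 × 0.925 = 1293
60+: 633 × 0.908 + 984 × 0.376 = 575 + 370 = 945
Net migration: 0–14 − 62 → 754; 45–59 + 50 → 1343
Giving 754 / 853 / 884 / 1343 / 945.
After projecting period 3:
Births: 853 × 0.547 = 467 ; 884 × 0.215 = 190 → 657
15–29: 754 × 0.961 = 725
30–44: 853 × 0.938 = 800
45–59: 884 × 0.925 = 818
60+: 1343 × 0.908 + 945 × 0.376 = 1219 + 355 = 1574
Net migration: 0–14 − 62 → 595; 45–59 + 50 → 868
Giving 595 / 725 / 800 / 868 / 1574.
After projecting period 4:
Births: 725 × 0.547 = 397 ; 800 × 0.215 = 172 → 569
15–29: 595 × 0.961 = 572
30–44: 725 × 0.938 = 680
45–59: 800 × 0.925 = 740
60+: 868 × 0.908 + 1574 × 0.376 = 788 + 592 = 1380
Net migration: 0–14 − 62 → 507; 45–59 + 50 → 790
Giving 507 / 572 / 680 / 790 / 1380.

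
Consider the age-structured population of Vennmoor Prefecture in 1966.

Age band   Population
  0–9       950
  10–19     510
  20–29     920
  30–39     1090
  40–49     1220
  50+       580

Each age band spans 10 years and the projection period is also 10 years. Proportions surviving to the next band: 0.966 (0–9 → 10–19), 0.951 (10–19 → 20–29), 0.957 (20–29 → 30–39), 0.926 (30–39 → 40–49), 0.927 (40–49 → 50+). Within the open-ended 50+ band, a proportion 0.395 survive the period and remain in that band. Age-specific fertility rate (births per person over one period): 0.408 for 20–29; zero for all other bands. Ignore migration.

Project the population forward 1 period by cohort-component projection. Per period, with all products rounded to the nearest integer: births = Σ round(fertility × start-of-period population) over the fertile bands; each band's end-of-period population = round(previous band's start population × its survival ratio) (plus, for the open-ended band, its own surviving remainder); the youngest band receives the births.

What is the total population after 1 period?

5027

Period 1:
Births: 920 * 0.408 = 375
10–19: 950 * 0.966 = 918
20–29: 510 * 0.951 = 485
30–39: 920 * 0.957 = 880
40–49: 1090 * 0.926 = 1009
50+: 1220 * 0.927 + 580 * 0.395 = 1131 + 229 = 1360
Population now: 0–9=375, 10–19=918, 20–29=485, 30–39=880, 40–49=1009, 50+=1360
Total after period 1: 375 + 918 + 485 + 880 + 1009 + 1360 = 5027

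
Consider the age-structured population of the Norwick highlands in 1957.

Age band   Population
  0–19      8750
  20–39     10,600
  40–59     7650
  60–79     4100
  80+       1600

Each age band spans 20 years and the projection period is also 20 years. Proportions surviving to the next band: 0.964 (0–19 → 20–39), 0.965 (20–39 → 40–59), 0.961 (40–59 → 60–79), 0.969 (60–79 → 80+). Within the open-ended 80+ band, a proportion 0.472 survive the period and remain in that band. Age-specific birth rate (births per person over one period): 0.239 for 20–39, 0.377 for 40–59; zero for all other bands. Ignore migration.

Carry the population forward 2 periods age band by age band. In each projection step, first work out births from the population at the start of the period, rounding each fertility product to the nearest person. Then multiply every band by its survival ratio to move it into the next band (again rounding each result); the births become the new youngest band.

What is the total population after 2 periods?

[period 1]
Births: 10600 * 0.239 = 2533 ; 7650 * 0.377 = 2884 → 5417
20–39: 8750 * 0.964 = 8435
40–59: 10600 * 0.965 = 10229
60–79: 7650 * 0.961 = 7352
80+: 4100 * 0.969 + 1600 * 0.472 = 3973 + 755 = 4728
Giving 5417 / 8435 / 10229 / 7352 / 4728.
[period 2]
Births: 8435 * 0.239 = 2016 ; 10229 * 0.377 = 3856 → 5872
20–39: 5417 * 0.964 = 5222
40–59: 8435 * 0.965 = 8140
60–79: 10229 * 0.961 = 9830
80+: 7352 * 0.969 + 4728 * 0.472 = 7124 + 2232 = 9356
Giving 5872 / 5222 / 8140 / 9830 / 9356.
Total after period 2: 5872 + 5222 + 8140 + 9830 + 9356 = 38420

38420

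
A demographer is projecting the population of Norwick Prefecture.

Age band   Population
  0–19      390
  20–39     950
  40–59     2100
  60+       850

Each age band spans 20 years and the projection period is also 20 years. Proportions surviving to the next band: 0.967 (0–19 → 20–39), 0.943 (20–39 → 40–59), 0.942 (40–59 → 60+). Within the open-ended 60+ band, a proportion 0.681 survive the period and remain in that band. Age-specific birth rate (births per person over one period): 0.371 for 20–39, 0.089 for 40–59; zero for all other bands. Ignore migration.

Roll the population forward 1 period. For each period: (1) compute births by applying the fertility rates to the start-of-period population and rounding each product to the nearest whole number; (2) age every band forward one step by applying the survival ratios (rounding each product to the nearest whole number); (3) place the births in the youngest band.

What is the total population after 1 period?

After projecting period 1:
Births: 950 × 0.371 = 352, 2100 × 0.089 = 187 → total 539
20–39: 390 × 0.967 = 377
40–59: 950 × 0.943 = 896
60+: 2100 × 0.942 + 850 × 0.681 = 1978 + 579 = 2557
Giving 539 / 377 / 896 / 2557.
Total after period 1: 539 + 377 + 896 + 2557 = 4369

4369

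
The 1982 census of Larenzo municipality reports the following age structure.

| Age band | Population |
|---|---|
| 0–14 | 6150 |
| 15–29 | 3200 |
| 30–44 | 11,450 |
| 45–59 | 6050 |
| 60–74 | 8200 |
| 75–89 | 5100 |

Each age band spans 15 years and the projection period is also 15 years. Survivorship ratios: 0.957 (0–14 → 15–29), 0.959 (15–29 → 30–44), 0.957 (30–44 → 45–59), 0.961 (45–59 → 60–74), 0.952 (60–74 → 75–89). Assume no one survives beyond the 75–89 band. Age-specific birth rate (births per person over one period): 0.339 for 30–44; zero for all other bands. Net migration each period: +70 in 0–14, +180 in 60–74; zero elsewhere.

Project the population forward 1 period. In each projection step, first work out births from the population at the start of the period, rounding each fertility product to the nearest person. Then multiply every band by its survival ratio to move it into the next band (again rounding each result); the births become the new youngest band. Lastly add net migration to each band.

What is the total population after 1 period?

[period 1]
Births: 11450 * 0.339 = 3882
15–29: 6150 * 0.957 = 5886
30–44: 3200 * 0.959 = 3069
45–59: 11450 * 0.957 = 10958
60–74: 6050 * 0.961 = 5814
75–89: 8200 * 0.952 = 7806
Net migration: 0–14 + 70 → 3952; 60–74 + 180 → 5994
Population now: 0–14=3952, 15–29=5886, 30–44=3069, 45–59=10958, 60–74=5994, 75–89=7806
Total after period 1: 3952 + 5886 + 3069 + 10958 + 5994 + 7806 = 37665

37665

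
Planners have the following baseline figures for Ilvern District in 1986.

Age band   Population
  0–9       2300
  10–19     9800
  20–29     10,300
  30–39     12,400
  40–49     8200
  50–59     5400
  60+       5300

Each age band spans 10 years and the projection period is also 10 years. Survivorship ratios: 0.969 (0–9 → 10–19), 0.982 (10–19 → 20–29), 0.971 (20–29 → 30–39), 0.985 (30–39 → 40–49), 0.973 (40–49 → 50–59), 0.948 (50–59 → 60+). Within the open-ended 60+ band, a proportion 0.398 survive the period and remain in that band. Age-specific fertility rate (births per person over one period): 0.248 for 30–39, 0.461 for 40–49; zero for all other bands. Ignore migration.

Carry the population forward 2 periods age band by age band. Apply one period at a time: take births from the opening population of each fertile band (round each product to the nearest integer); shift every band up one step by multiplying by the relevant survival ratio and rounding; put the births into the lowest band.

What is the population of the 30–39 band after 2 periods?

Period 1.
Births: 12400 * 0.248 = 3075, 8200 * 0.461 = 3780 → 6855
10–19: 2300 * 0.969 = 2229
20–29: 9800 * 0.982 = 9624
30–39: 10300 * 0.971 = 10001
40–49: 12400 * 0.985 = 12214
50–59: 8200 * 0.973 = 7979
60+: 5400 * 0.948 + 5300 * 0.398 = 5119 + 2109 = 7228
End of period: [6855, 2229, 9624, 10001, 12214, 7979, 7228]
Period 2.
Births: 10001 * 0.248 = 2480, 12214 * 0.461 = 5631 → 8111
10–19: 6855 * 0.969 = 6642
20–29: 2229 * 0.982 = 2189
30–39: 9624 * 0.971 = 9345
40–49: 10001 * 0.985 = 9851
50–59: 12214 * 0.973 = 11884
60+: 7979 * 0.948 + 7228 * 0.398 = 7564 + 2877 = 10441
End of period: [8111, 6642, 2189, 9345, 9851, 11884, 10441]

9345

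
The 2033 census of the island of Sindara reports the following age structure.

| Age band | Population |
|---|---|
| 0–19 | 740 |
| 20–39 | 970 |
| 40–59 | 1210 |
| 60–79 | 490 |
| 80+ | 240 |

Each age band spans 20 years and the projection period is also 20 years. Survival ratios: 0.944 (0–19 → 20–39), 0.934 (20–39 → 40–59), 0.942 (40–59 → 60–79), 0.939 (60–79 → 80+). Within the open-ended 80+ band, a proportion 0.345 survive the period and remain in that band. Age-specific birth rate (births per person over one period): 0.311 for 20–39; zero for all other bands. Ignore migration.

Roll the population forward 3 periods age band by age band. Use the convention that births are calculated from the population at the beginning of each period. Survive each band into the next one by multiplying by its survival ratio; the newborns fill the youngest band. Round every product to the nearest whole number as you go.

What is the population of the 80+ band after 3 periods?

Numbering the groups 1..5 from youngest to oldest:
Period 1:
Births: 970 * 0.311 = 302
Group 2: 740 * 0.944 = 699
Group 3: 970 * 0.934 = 906
Group 4: 1210 * 0.942 = 1140
Group 5: 490 * 0.939 + 240 * 0.345 = 460 + 83 = 543
End of period: [302, 699, 906, 1140, 543]
Period 2:
Births: 699 * 0.311 = 217
Group 2: 302 * 0.944 = 285
Group 3: 699 * 0.934 = 653
Group 4: 906 * 0.942 = 853
Group 5: 1140 * 0.939 + 543 * 0.345 = 1070 + 187 = 1257
End of period: [217, 285, 653, 853, 1257]
Period 3:
Births: 285 * 0.311 = 89
Group 2: 217 * 0.944 = 205
Group 3: 285 * 0.934 = 266
Group 4: 653 * 0.942 = 615
Group 5: 853 * 0.939 + 1257 * 0.345 = 801 + 434 = 1235
End of period: [89, 205, 266, 615, 1235]

1235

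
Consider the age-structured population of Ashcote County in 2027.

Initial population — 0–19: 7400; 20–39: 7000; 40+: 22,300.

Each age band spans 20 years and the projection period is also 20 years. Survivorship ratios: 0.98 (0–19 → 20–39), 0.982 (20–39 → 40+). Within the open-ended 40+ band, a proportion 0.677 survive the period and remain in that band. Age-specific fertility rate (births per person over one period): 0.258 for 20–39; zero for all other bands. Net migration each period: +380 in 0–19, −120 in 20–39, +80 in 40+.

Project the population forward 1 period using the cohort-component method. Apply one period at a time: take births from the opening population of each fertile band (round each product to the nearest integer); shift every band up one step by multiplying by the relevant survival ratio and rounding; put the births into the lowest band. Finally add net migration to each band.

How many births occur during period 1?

Period 1.
Births: 7000 × 0.258 = 1806
20–39: 7400 × 0.98 = 7252
40+: 7000 × 0.982 + 22300 × 0.677 = 6874 + 15097 = 21971
Net migration: 0–19 + 380 → 2186; 20–39 − 120 → 7132; 40+ + 80 → 22051
Population now: 0–19=2186, 20–39=7132, 40+=22051

1806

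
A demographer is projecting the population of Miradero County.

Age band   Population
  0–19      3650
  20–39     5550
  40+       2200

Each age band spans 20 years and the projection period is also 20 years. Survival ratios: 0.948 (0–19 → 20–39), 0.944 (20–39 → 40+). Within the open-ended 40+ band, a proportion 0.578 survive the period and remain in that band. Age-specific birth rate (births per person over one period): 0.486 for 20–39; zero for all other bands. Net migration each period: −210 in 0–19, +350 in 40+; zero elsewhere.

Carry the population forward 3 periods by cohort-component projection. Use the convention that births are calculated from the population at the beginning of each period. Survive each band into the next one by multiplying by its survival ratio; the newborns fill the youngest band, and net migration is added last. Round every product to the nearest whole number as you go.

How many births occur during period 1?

2697

Call the groups 1 to 3, youngest first.
Period 1.
Births: 5550 * 0.486 = 2697
Group 2: 3650 * 0.948 = 3460
Group 3: 5550 * 0.944 + 2200 * 0.578 = 5239 + 1272 = 6511
Net migration: Group 1 − 210 → 2487; Group 3 + 350 → 6861
→ [2487, 3460, 6861]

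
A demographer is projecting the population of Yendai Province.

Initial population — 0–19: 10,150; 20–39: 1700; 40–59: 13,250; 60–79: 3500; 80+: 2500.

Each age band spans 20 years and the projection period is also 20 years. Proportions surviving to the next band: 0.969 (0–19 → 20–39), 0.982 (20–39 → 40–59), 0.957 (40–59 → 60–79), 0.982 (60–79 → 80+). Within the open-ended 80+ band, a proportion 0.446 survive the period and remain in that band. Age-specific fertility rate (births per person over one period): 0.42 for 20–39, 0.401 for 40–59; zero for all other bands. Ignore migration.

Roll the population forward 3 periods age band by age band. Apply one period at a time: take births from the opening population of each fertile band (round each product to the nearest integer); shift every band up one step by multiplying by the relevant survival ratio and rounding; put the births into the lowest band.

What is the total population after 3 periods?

33982

Period 1.
Births: 1700 × 0.42 = 714, 13250 × 0.401 = 5313 → 6027
20–39: 10150 × 0.969 = 9835
40–59: 1700 × 0.982 = 1669
60–79: 13250 × 0.957 = 12680
80+: 3500 × 0.982 + 2500 × 0.446 = 3437 + 1115 = 4552
→ [6027, 9835, 1669, 12680, 4552]
Period 2.
Births: 9835 × 0.42 = 4131, 1669 × 0.401 = 669 → 4800
20–39: 6027 × 0.969 = 5840
40–59: 9835 × 0.982 = 9658
60–79: 1669 × 0.957 = 1597
80+: 12680 × 0.982 + 4552 × 0.446 = 12452 + 2030 = 14482
→ [4800, 5840, 9658, 1597, 14482]
Period 3.
Births: 5840 × 0.42 = 2453, 9658 × 0.401 = 3873 → 6326
20–39: 4800 × 0.969 = 4651
40–59: 5840 × 0.982 = 5735
60–79: 9658 × 0.957 = 9243
80+: 1597 × 0.982 + 14482 × 0.446 = 1568 + 6459 = 8027
→ [6326, 4651, 5735, 9243, 8027]
Total after period 3: 6326 + 4651 + 5735 + 9243 + 8027 = 33982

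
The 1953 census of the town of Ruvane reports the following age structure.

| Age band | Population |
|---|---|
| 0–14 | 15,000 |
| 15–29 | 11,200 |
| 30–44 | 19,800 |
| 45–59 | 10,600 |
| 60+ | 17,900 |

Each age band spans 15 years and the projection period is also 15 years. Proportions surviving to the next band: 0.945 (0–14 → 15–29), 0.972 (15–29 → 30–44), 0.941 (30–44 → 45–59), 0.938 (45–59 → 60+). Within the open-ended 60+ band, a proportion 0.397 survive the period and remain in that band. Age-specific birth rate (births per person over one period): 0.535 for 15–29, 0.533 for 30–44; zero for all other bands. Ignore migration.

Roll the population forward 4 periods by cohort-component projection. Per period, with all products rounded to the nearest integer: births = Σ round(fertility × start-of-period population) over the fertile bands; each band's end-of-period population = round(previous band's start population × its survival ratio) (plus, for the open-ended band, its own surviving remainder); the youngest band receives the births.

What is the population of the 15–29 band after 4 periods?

Let band 1 be 0–14 through band 5 = 60+.
Period 1:
Births: 11200 × 0.535 = 5992  |  19800 × 0.533 = 10553 → total 16545
Band 2: 15000 × 0.945 = 14175
Band 3: 11200 × 0.972 = 10886
Band 4: 19800 × 0.941 = 18632
Band 5: 10600 × 0.938 + 17900 × 0.397 = 9943 + 7106 = 17049
Population now: 0–14=16545, 15–29=14175, 30–44=10886, 45–59=18632, 60+=17049
Period 2:
Births: 14175 × 0.535 = 7584  |  10886 × 0.533 = 5802 → total 13386
Band 2: 16545 × 0.945 = 15635
Band 3: 14175 × 0.972 = 13778
Band 4: 10886 × 0.941 = 10244
Band 5: 18632 × 0.938 + 17049 × 0.397 = 17477 + 6768 = 24245
Population now: 0–14=13386, 15–29=15635, 30–44=13778, 45–59=10244, 60+=24245
Period 3:
Births: 15635 × 0.535 = 8365  |  13778 × 0.533 = 7344 → total 15709
Band 2: 13386 × 0.945 = 12650
Band 3: 15635 × 0.972 = 15197
Band 4: 13778 × 0.941 = 12965
Band 5: 10244 × 0.938 + 24245 × 0.397 = 9609 + 9625 = 19234
Population now: 0–14=15709, 15–29=12650, 30–44=15197, 45–59=12965, 60+=19234
Period 4:
Births: 12650 × 0.535 = 6768  |  15197 × 0.533 = 8100 → total 14868
Band 2: 15709 × 0.945 = 14845
Band 3: 12650 × 0.972 = 12296
Band 4: 15197 × 0.941 = 14300
Band 5: 12965 × 0.938 + 19234 × 0.397 = 12161 + 7636 = 19797
Population now: 0–14=14868, 15–29=14845, 30–44=12296, 45–59=14300, 60+=19797

14845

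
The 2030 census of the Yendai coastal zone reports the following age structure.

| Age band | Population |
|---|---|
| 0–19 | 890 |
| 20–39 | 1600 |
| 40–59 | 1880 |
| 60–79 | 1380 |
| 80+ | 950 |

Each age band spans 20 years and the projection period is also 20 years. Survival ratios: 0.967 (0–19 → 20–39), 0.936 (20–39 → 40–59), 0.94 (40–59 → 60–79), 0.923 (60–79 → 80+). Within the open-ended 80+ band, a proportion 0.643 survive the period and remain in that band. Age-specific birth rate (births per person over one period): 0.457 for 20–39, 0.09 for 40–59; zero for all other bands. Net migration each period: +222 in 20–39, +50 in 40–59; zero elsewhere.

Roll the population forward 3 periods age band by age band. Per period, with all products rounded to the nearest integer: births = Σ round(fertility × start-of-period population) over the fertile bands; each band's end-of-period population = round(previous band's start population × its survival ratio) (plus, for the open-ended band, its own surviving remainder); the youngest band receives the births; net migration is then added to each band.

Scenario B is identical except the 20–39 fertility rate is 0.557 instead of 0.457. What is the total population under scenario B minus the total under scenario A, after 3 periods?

446

Call the bands 1 to 5, youngest first.
— Period 1 —
Births: 1600 × 0.457 = 731, 1880 × 0.09 = 169 — total 900
Band 2: 890 × 0.967 = 861
Band 3: 1600 × 0.936 = 1498
Band 4: 1880 × 0.94 = 1767
Band 5: 1380 × 0.923 + 950 × 0.643 = 1274 + 611 = 1885
Net migration: Band 2 + 222 → 1083; Band 3 + 50 → 1548
Population now: 0–19=900, 20–39=1083, 40–59=1548, 60–79=1767, 80+=1885
— Period 2 —
Births: 1083 × 0.457 = 495, 1548 × 0.09 = 139 — total 634
Band 2: 900 × 0.967 = 870
Band 3: 1083 × 0.936 = 1014
Band 4: 1548 × 0.94 = 1455
Band 5: 1767 × 0.923 + 1885 × 0.643 = 1631 + 1212 = 2843
Net migration: Band 2 + 222 → 1092; Band 3 + 50 → 1064
Population now: 0–19=634, 20–39=1092, 40–59=1064, 60–79=1455, 80+=2843
— Period 3 —
Births: 1092 × 0.457 = 499, 1064 × 0.09 = 96 — total 595
Band 2: 634 × 0.967 = 613
Band 3: 1092 × 0.936 = 1022
Band 4: 1064 × 0.94 = 1000
Band 5: 1455 × 0.923 + 2843 × 0.643 = 1343 + 1828 = 3171
Net migration: Band 2 + 222 → 835; Band 3 + 50 → 1072
Population now: 0–19=595, 20–39=835, 40–59=1072, 60–79=1000, 80+=3171
Scenario A total after 3 periods: 6673
Scenario B projection —
— Period 1 —
Births: 1600 × 0.557 = 891, 1880 × 0.09 = 169 — total 1060
Band 2: 890 × 0.967 = 861
Band 3: 1600 × 0.936 = 1498
Band 4: 1880 × 0.94 = 1767
Band 5: 1380 × 0.923 + 950 × 0.643 = 1274 + 611 = 1885
Net migration: Band 2 + 222 → 1083; Band 3 + 50 → 1548
Population now: 0–19=1060, 20–39=1083, 40–59=1548, 60–79=1767, 80+=1885
— Period 2 —
Births: 1083 × 0.557 = 603, 1548 × 0.09 = 139 — total 742
Band 2: 1060 × 0.967 = 1025
Band 3: 1083 × 0.936 = 1014
Band 4: 1548 × 0.94 = 1455
Band 5: 1767 × 0.923 + 1885 × 0.643 = 1631 + 1212 = 2843
Net migration: Band 2 + 222 → 1247; Band 3 + 50 → 1064
Population now: 0–19=742, 20–39=1247, 40–59=1064, 60–79=1455, 80+=2843
— Period 3 —
Births: 1247 × 0.557 = 695, 1064 × 0.09 = 96 — total 791
Band 2: 742 × 0.967 = 718
Band 3: 1247 × 0.936 = 1167
Band 4: 1064 × 0.94 = 1000
Band 5: 1455 × 0.923 + 2843 × 0.643 = 1343 + 1828 = 3171
Net migration: Band 2 + 222 → 940; Band 3 + 50 → 1217
Population now: 0–19=791, 20–39=940, 40–59=1217, 60–79=1000, 80+=3171
Scenario B total after 3 periods: 7119
Difference B − A = 7119 − 6673 = 446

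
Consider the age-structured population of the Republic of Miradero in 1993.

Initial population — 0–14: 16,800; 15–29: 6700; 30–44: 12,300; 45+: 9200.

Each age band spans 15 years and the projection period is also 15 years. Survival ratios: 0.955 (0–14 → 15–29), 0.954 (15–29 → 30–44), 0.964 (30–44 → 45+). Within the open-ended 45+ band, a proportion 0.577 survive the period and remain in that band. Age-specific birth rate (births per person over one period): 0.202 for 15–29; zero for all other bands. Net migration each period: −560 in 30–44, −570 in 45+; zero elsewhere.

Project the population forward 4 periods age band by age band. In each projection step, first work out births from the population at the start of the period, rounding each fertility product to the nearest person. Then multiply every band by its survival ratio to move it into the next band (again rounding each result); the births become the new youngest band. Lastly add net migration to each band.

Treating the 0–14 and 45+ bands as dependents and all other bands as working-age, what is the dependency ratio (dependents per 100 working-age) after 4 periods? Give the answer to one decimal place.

Let group 1 be 0–14 through group 4 = 45+.
Period 1:
Births: 6700 × 0.202 = 1353
Group 2: 16800 × 0.955 = 16044
Group 3: 6700 × 0.954 = 6392
Group 4: 12300 × 0.964 + 9200 × 0.577 = 11857 + 5308 = 17165
Net migration: Group 3 − 560 → 5832; Group 4 − 570 → 16595
Population now: 0–14=1353, 15–29=16044, 30–44=5832, 45+=16595
Period 2:
Births: 16044 × 0.202 = 3241
Group 2: 1353 × 0.955 = 1292
Group 3: 16044 × 0.954 = 15306
Group 4: 5832 × 0.964 + 16595 × 0.577 = 5622 + 9575 = 15197
Net migration: Group 3 − 560 → 14746; Group 4 − 570 → 14627
Population now: 0–14=3241, 15–29=1292, 30–44=14746, 45+=14627
Period 3:
Births: 1292 × 0.202 = 261
Group 2: 3241 × 0.955 = 3095
Group 3: 1292 × 0.954 = 1233
Group 4: 14746 × 0.964 + 14627 × 0.577 = 14215 + 8440 = 22655
Net migration: Group 3 − 560 → 673; Group 4 − 570 → 22085
Population now: 0–14=261, 15–29=3095, 30–44=673, 45+=22085
Period 4:
Births: 3095 × 0.202 = 625
Group 2: 261 × 0.955 = 249
Group 3: 3095 × 0.954 = 2953
Group 4: 673 × 0.964 + 22085 × 0.577 = 649 + 12743 = 13392
Net migration: Group 3 − 560 → 2393; Group 4 − 570 → 12822
Population now: 0–14=625, 15–29=249, 30–44=2393, 45+=12822
Dependents (band 0–14 + band 45+) = 625 + 12822 = 13447; working-age = 2642; ratio = 13447/2642 × 100 = 509.0

509.0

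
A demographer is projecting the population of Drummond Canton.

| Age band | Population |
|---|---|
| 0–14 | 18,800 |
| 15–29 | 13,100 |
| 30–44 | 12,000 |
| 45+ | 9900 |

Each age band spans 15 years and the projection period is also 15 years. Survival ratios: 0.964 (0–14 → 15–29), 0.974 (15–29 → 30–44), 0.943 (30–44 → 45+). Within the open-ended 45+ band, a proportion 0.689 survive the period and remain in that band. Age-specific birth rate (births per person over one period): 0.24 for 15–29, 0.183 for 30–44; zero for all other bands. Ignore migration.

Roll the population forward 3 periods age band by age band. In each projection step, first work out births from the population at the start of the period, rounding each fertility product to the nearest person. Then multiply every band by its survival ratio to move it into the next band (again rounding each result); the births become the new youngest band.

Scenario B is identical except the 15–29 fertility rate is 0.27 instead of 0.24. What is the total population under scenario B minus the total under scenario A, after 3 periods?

1149

Period 1:
Births: 13100 × 0.24 = 3144 ; 12000 × 0.183 = 2196 — total 5340
15–29: 18800 × 0.964 = 18123
30–44: 13100 × 0.974 = 12759
45+: 12000 × 0.943 + 9900 × 0.689 = 11316 + 6821 = 18137
End of period: [5340, 18123, 12759, 18137]
Period 2:
Births: 18123 × 0.24 = 4350 ; 12759 × 0.183 = 2335 — total 6685
15–29: 5340 × 0.964 = 5148
30–44: 18123 × 0.974 = 17652
45+: 12759 × 0.943 + 18137 × 0.689 = 12032 + 12496 = 24528
End of period: [6685, 5148, 17652, 24528]
Period 3:
Births: 5148 × 0.24 = 1236 ; 17652 × 0.183 = 3230 — total 4466
15–29: 6685 × 0.964 = 6444
30–44: 5148 × 0.974 = 5014
45+: 17652 × 0.943 + 24528 × 0.689 = 16646 + 16900 = 33546
End of period: [4466, 6444, 5014, 33546]
Scenario A total after 3 periods: 49470
Scenario B projection —
Period 1:
Births: 13100 × 0.27 = 3537 ; 12000 × 0.183 = 2196 — total 5733
15–29: 18800 × 0.964 = 18123
30–44: 13100 × 0.974 = 12759
45+: 12000 × 0.943 + 9900 × 0.689 = 11316 + 6821 = 18137
End of period: [5733, 18123, 12759, 18137]
Period 2:
Births: 18123 × 0.27 = 4893 ; 12759 × 0.183 = 2335 — total 7228
15–29: 5733 × 0.964 = 5527
30–44: 18123 × 0.974 = 17652
45+: 12759 × 0.943 + 18137 × 0.689 = 12032 + 12496 = 24528
End of period: [7228, 5527, 17652, 24528]
Period 3:
Births: 5527 × 0.27 = 1492 ; 17652 × 0.183 = 3230 — total 4722
15–29: 7228 × 0.964 = 6968
30–44: 5527 × 0.974 = 5383
45+: 17652 × 0.943 + 24528 × 0.689 = 16646 + 16900 = 33546
End of period: [4722, 6968, 5383, 33546]
Scenario B total after 3 periods: 50619
Difference B − A = 50619 − 49470 = 1149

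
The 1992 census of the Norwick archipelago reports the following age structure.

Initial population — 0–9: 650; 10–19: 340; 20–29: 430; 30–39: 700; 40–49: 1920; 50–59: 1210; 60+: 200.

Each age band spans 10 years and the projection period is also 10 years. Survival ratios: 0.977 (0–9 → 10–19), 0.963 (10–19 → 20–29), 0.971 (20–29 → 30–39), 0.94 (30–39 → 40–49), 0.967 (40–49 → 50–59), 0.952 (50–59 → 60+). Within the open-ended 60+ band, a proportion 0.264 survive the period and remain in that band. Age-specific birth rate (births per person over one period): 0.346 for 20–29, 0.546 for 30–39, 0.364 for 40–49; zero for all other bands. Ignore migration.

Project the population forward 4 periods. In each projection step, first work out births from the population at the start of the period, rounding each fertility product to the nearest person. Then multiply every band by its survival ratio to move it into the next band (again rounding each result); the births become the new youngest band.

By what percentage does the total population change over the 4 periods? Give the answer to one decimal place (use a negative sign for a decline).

-16.8

Numbering the bands 1..7 from youngest to oldest:
Period 1:
Births: 430 * 0.346 = 149  |  700 * 0.546 = 382  |  1920 * 0.364 = 699 ⇒ total 1230
Band 2: 650 * 0.977 = 635
Band 3: 340 * 0.963 = 327
Band 4: 430 * 0.971 = 418
Band 5: 700 * 0.94 = 658
Band 6: 1920 * 0.967 = 1857
Band 7: 1210 * 0.952 + 200 * 0.264 = 1152 + 53 = 1205
End of period: [1230, 635, 327, 418, 658, 1857, 1205]
Period 2:
Births: 327 * 0.346 = 113  |  418 * 0.546 = 228  |  658 * 0.364 = 240 ⇒ total 581
Band 2: 1230 * 0.977 = 1202
Band 3: 635 * 0.963 = 612
Band 4: 327 * 0.971 = 318
Band 5: 418 * 0.94 = 393
Band 6: 658 * 0.967 = 636
Band 7: 1857 * 0.952 + 1205 * 0.264 = 1768 + 318 = 2086
End of period: [581, 1202, 612, 318, 393, 636, 2086]
Period 3:
Births: 612 * 0.346 = 212  |  318 * 0.546 = 174  |  393 * 0.364 = 143 ⇒ total 529
Band 2: 581 * 0.977 = 568
Band 3: 1202 * 0.963 = 1158
Band 4: 612 * 0.971 = 594
Band 5: 318 * 0.94 = 299
Band 6: 393 * 0.967 = 380
Band 7: 636 * 0.952 + 2086 * 0.264 = 605 + 551 = 1156
End of period: [529, 568, 1158, 594, 299, 380, 1156]
Period 4:
Births: 1158 * 0.346 = 401  |  594 * 0.546 = 324  |  299 * 0.364 = 109 ⇒ total 834
Band 2: 529 * 0.977 = 517
Band 3: 568 * 0.963 = 547
Band 4: 1158 * 0.971 = 1124
Band 5: 594 * 0.94 = 558
Band 6: 299 * 0.967 = 289
Band 7: 380 * 0.952 + 1156 * 0.264 = 362 + 305 = 667
End of period: [834, 517, 547, 1124, 558, 289, 667]
Total: 5450 → 4536; change = -914; percentage change = -16.8%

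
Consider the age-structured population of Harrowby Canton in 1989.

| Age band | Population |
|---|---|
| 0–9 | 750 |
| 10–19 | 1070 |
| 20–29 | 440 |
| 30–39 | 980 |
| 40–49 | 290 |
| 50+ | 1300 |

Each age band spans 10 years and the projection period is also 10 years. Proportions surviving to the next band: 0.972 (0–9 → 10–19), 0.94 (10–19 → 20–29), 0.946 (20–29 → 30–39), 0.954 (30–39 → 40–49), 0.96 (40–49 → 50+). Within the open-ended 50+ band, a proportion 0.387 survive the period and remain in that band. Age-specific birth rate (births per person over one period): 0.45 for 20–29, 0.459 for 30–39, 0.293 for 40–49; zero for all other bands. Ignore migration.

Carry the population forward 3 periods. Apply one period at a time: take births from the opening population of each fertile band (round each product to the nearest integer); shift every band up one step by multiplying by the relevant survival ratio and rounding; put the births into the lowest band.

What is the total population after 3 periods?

(Groups numbered youngest = 1 to oldest = 6.)
— Period 1 —
Births: 440 * 0.45 = 198  |  980 * 0.459 = 450  |  290 * 0.293 = 85 — total 733
Group 2: 750 * 0.972 = 729
Group 3: 1070 * 0.94 = 1006
Group 4: 440 * 0.946 = 416
Group 5: 980 * 0.954 = 935
Group 6: 290 * 0.96 + 1300 * 0.387 = 278 + 503 = 781
Giving 733 / 729 / 1006 / 416 / 935 / 781.
— Period 2 —
Births: 1006 * 0.45 = 453  |  416 * 0.459 = 191  |  935 * 0.293 = 274 — total 918
Group 2: 733 * 0.972 = 712
Group 3: 729 * 0.94 = 685
Group 4: 1006 * 0.946 = 952
Group 5: 416 * 0.954 = 397
Group 6: 935 * 0.96 + 781 * 0.387 = 898 + 302 = 1200
Giving 918 / 712 / 685 / 952 / 397 / 1200.
— Period 3 —
Births: 685 * 0.45 = 308  |  952 * 0.459 = 437  |  397 * 0.293 = 116 — total 861
Group 2: 918 * 0.972 = 892
Group 3: 712 * 0.94 = 669
Group 4: 685 * 0.946 = 648
Group 5: 952 * 0.954 = 908
Group 6: 397 * 0.96 + 1200 * 0.387 = 381 + 464 = 845
Giving 861 / 892 / 669 / 648 / 908 / 845.
Total after period 3: 861 + 892 + 669 + 648 + 908 + 845 = 4823

4823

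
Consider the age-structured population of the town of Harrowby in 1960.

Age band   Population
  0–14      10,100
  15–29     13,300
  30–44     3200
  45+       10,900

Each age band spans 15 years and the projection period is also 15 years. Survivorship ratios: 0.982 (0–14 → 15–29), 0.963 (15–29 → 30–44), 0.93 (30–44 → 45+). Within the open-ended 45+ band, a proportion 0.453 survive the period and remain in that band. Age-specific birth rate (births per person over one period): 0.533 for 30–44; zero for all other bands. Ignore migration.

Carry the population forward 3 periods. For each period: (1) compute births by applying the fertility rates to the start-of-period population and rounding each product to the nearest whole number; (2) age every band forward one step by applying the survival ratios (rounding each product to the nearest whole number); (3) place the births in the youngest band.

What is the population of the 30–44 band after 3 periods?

1613

(Groups numbered youngest = 1 to oldest = 4.)
— Period 1 —
Births: 3200 × 0.533 = 1706
Group 2: 10100 × 0.982 = 9918
Group 3: 13300 × 0.963 = 12808
Group 4: 3200 × 0.93 + 10900 × 0.453 = 2976 + 4938 = 7914
End of period: [1706, 9918, 12808, 7914]
— Period 2 —
Births: 12808 × 0.533 = 6827
Group 2: 1706 × 0.982 = 1675
Group 3: 9918 × 0.963 = 9551
Group 4: 12808 × 0.93 + 7914 × 0.453 = 11911 + 3585 = 15496
End of period: [6827, 1675, 9551, 15496]
— Period 3 —
Births: 9551 × 0.533 = 5091
Group 2: 6827 × 0.982 = 6704
Group 3: 1675 × 0.963 = 1613
Group 4: 9551 × 0.93 + 15496 × 0.453 = 8882 + 7020 = 15902
End of period: [5091, 6704, 1613, 15902]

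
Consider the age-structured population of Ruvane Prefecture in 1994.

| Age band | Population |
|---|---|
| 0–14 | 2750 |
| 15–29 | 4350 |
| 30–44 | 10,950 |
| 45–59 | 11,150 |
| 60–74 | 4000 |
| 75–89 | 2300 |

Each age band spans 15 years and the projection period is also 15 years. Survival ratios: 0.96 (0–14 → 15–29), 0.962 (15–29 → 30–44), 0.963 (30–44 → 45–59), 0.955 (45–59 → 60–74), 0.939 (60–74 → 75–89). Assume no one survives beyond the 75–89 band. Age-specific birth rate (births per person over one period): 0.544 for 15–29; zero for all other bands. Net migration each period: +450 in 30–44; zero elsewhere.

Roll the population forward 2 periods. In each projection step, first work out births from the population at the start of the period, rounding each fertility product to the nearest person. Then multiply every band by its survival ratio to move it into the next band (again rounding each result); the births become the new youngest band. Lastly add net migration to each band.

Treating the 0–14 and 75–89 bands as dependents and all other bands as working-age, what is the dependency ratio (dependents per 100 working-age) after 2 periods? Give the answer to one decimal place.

57.8

(Groups numbered youngest = 1 to oldest = 6.)
[period 1]
Births: 4350 × 0.544 = 2366
Group 2: 2750 × 0.96 = 2640
Group 3: 4350 × 0.962 = 4185
Group 4: 10950 × 0.963 = 10545
Group 5: 11150 × 0.955 = 10648
Group 6: 4000 × 0.939 = 3756
Net migration: Group 3 + 450 → 4635
Population now: 0–14=2366, 15–29=2640, 30–44=4635, 45–59=10545, 60–74=10648, 75–89=3756
[period 2]
Births: 2640 × 0.544 = 1436
Group 2: 2366 × 0.96 = 2271
Group 3: 2640 × 0.962 = 2540
Group 4: 4635 × 0.963 = 4464
Group 5: 10545 × 0.955 = 10070
Group 6: 10648 × 0.939 = 9998
Net migration: Group 3 + 450 → 2990
Population now: 0–14=1436, 15–29=2271, 30–44=2990, 45–59=4464, 60–74=10070, 75–89=9998
Dependents (band 0–14 + band 75–89) = 1436 + 9998 = 11434; working-age = 19795; ratio = 11434/19795 × 100 = 57.8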